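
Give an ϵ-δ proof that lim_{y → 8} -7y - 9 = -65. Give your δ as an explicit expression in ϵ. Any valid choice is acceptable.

δ = ϵ/7

Let ϵ > 0 be given. We need δ > 0 so that 0 < |y − 8| < δ implies |(-7y - 9) + 65| < ϵ.
|(-7y - 9) + 65| = |-7y + 56| = 7|y − 8|.
So 7|y − 8| < ϵ exactly when |y − 8| < ϵ/7.
Choosing δ = ϵ/7 gives |(-7y - 9) + 65| = 7|y − 8| < ϵ whenever |y − 8| < δ.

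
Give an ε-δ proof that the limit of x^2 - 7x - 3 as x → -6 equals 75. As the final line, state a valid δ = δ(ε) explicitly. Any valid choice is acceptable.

Let ε > 0. We want δ > 0 such that 0 < |x + 6| < δ implies |(x^2 - 7x - 3) − 75| < ε.
(x^2 - 7x - 3) − 75 = x^2 - 7x - 78 = (x + 6)(x - 13).
So |(x^2 - 7x - 3) − 75| = |x + 6|·|x - 13|.
Assume first that |x + 6| < 1, so |x| < 7. Then |x - 13| ≤ 7 + 13 = 20.
Hence |(x^2 - 7x - 3) − 75| ≤ 20|x + 6| < ε provided |x + 6| < ε/20.
Take δ = min(1, ε/20). Then 0 < |x + 6| < δ gives both |x + 6| < 1 and |x + 6| < ε/20, so |(x^2 - 7x - 3) − 75| < ε.

δ = min(1, ε/20)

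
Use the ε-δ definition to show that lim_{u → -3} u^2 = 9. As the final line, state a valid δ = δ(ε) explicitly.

Fix ε > 0. We seek δ > 0 with 0 < |u + 3| < δ ⇒ |u^2 − 9| < ε.
Factor: u^2 − 9 = (u + 3)(u - 3), so |u^2 − 9| = |u + 3|·|u - 3|.
Impose δ ≤ 1 so that |u| < 4; then |u - 3| ≤ 7.
Hence |u^2 − 9| ≤ 7|u + 3|, which is < ε once |u + 3| < ε/7.
Take δ = min(1, ε/7). If 0 < |u + 3| < δ then both bounds hold and |u^2 − 9| ≤ 7|u + 3| < 7·(ε/7) = ε.

δ = min(1, ε/7)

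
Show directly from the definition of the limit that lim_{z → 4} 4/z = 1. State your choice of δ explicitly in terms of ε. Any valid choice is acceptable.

Let ε > 0 be given. We seek δ > 0 such that 0 < |z − 4| < δ implies |4/z − 1| < ε.
|4/z − 1| = 4·|4 − z|/(4·|z|) = 4|z − 4|/(4|z|).
Require δ ≤ 2 so that |z| > 4 − 2 = 2, hence 4|z| > 8.
Then |4/z − 1| < 4|z − 4|/8, which is < ε when |z − 4| < 2ε.
Take δ = min(2, 2ε). Then 0 < |z − 4| < δ gives both |z − 4| < 2 and |z − 4| < 2ε, so |4/z − 1| < ε.

δ = min(2, 2ε)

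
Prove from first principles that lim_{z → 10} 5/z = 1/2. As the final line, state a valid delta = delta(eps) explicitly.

delta = min(5, 10eps)

Fix eps > 0. We seek delta > 0 such that 0 < |z − 10| < delta implies |5/z − (1/2)| < eps.
|5/z − (1/2)| = 5·|10 − z|/(10·|z|) = 5|z − 10|/(10|z|).
Restrict delta ≤ 5. Then |z − 10| < 5 gives |z| > 5, so 10|z| > 50.
Then |5/z − (1/2)| < 5|z − 10|/50, which is < eps when |z − 10| < 10eps.
Take delta = min(5, 10eps). Then 0 < |z − 10| < delta gives both |z − 10| < 5 and |z − 10| < 10eps, so |5/z − (1/2)| < eps.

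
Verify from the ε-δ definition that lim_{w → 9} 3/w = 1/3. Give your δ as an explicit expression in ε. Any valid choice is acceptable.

δ = min(9/2, (27/2)ε)

Suppose ε > 0. We seek δ > 0 such that 0 < |w − 9| < δ implies |3/w − (1/3)| < ε.
|3/w − (1/3)| = 3·|9 − w|/(9·|w|) = 3|w − 9|/(9|w|).
Restrict δ ≤ 9/2. Then |w − 9| < 9/2 gives |w| > 9/2, so 9|w| > 81/2.
Then |3/w − (1/3)| < 3|w − 9|/(81/2), which is < ε when |w − 9| < (27/2)ε.
Take δ = min(9/2, (27/2)ε). Then 0 < |w − 9| < δ gives both |w − 9| < 9/2 and |w − 9| < (27/2)ε, so |3/w − (1/3)| < ε.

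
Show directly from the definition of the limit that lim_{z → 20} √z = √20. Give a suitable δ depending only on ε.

δ = min(20, √20·ε)

Let ε > 0 be given. We want δ > 0 such that 0 < |z − 20| < δ implies |√z − √20| < ε.
Rationalise: √z − √20 = (z − 20)/(√z + √20), so |√z − √20| = |z − 20|/(√z + √20).
Restrict δ ≤ 20 so that |z − 20| < 20 forces z > 0, and then √z + √20 > √20.
Hence |√z − √20| < |z − 20|/√20, which is < ε once |z − 20| < √20·ε.
Take δ = min(20, √20·ε). If 0 < |z − 20| < δ then z > 0 and |√z − √20| < |z − 20|/√20 < ε.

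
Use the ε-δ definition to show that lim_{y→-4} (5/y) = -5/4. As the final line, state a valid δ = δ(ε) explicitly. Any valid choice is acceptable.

δ = min(2, (8/5)ε)

Let ε > 0 be given. We seek δ > 0 such that 0 < |y + 4| < δ implies |5/y + 5/4| < ε.
|5/y + 5/4| = 5·|-4 − y|/(4·|y|) = 5|y + 4|/(4|y|).
Require δ ≤ 2 so that |y| > 4 − 2 = 2, hence 4|y| > 8.
Then |5/y + 5/4| < 5|y + 4|/8, which is < ε when |y + 4| < (8/5)ε.
Take δ = min(2, (8/5)ε). Then 0 < |y + 4| < δ gives both |y + 4| < 2 and |y + 4| < (8/5)ε, so |5/y + 5/4| < ε.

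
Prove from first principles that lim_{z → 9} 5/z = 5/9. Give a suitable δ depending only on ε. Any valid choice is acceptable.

δ = min(9/2, (81/10)ε)

Let ε > 0. We seek δ > 0 such that 0 < |z − 9| < δ implies |5/z − (5/9)| < ε.
|5/z − (5/9)| = 5·|9 − z|/(9·|z|) = 5|z − 9|/(9|z|).
Require δ ≤ 9/2 so that |z| > 9 − 9/2 = 9/2, hence 9|z| > 81/2.
Then |5/z − (5/9)| < 5|z − 9|/(81/2), which is < ε when |z − 9| < (81/10)ε.
Take δ = min(9/2, (81/10)ε). Then 0 < |z − 9| < δ gives both |z − 9| < 9/2 and |z − 9| < (81/10)ε, so |5/z − (5/9)| < ε.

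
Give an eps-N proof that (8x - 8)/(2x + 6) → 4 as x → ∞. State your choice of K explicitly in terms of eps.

K = 16/eps

Let eps > 0. We seek K > 0 such that x > K implies |(8x - 8)/(2x + 6) − 4| < eps.
(8x - 8)/(2x + 6) − 4 = (2(8x - 8) − 8(2x + 6)) / (2(2x + 6)) = -64/(2(2x + 6)).
For x > 0 we have 2x + 6 > 2x, so |(8x - 8)/(2x + 6) − 4| = 64/(2(2x + 6)) < 64/(2·2x) = 16/x.
Thus |(8x - 8)/(2x + 6) − 4| < eps whenever x > 16/eps.
Take K = 16/eps. If x > K then |(8x - 8)/(2x + 6) − 4| < 16/x < eps.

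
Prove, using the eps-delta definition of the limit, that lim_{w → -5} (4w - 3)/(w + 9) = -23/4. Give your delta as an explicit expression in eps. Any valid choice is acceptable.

Fix eps > 0. We want delta > 0 with 0 < |w + 5| < delta ⇒ |(4w - 3)/(w + 9) + 23/4| < eps.
Combining over a common denominator, (4w - 3)/(w + 9) + 23/4 = [(4w - 3)·4 − (-23)·(w + 9)] / [4·(w + 9)] = 39(w + 5) / (4(w + 9)).
So |(4w - 3)/(w + 9) + 23/4| = 39|w + 5| / (4·|w + 9|).
Restrict delta ≤ 2. Then |w + 5| < 2 gives |w + 9| = |(w + 5) + 4| ≥ 4 − 2 = 2.
Hence |(4w - 3)/(w + 9) + 23/4| < 39|w + 5|/(4·2) = (39/8)|w + 5|, which is < eps once |w + 5| < (8/39)eps.
Take delta = min(2, (8/39)eps). Then 0 < |w + 5| < delta forces both bounds, so |(4w - 3)/(w + 9) + 23/4| < eps.

delta = min(2, (8/39)eps)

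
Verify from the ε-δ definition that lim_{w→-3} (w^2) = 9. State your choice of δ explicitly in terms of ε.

Let ε > 0 be given. We seek δ > 0 with 0 < |w + 3| < δ ⇒ |w^2 − 9| < ε.
Factor: w^2 − 9 = (w + 3)(w - 3), so |w^2 − 9| = |w + 3|·|w - 3|.
Impose δ ≤ 2 so that |w| < 5; then |w - 3| ≤ 8.
Hence |w^2 − 9| ≤ 8|w + 3|, which is < ε once |w + 3| < ε/8.
Take δ = min(2, ε/8). If 0 < |w + 3| < δ then both bounds hold and |w^2 − 9| ≤ 8|w + 3| < 8·(ε/8) = ε.

δ = min(2, ε/8)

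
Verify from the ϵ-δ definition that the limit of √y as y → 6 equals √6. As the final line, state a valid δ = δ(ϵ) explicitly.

δ = min(6, √6·ϵ)

Fix ϵ > 0. We want δ > 0 such that 0 < |y − 6| < δ implies |√y − √6| < ϵ.
Multiplying by the conjugate, |√y − √6| = |y − 6|/(√y + √6).
Restrict δ ≤ 6 so that |y − 6| < 6 forces y > 0, and then √y + √6 > √6.
Hence |√y − √6| < |y − 6|/√6, which is < ϵ once |y − 6| < √6·ϵ.
Take δ = min(6, √6·ϵ). If 0 < |y − 6| < δ then y > 0 and |√y − √6| < |y − 6|/√6 < ϵ.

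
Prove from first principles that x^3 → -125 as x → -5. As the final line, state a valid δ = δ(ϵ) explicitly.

δ = min(2, ϵ/109)

Let ϵ > 0 be given. We seek δ > 0 with 0 < |x + 5| < δ ⇒ |x^3 + 125| < ϵ.
Factor: x^3 + 125 = (x + 5)(x^2 - 5x + 25), so |x^3 + 125| = |x + 5|·|x^2 - 5x + 25|.
Impose δ ≤ 2 so that |x| < 7; then |x^2 - 5x + 25| ≤ 109.
Hence |x^3 + 125| ≤ 109|x + 5|, which is < ϵ once |x + 5| < ϵ/109.
Take δ = min(2, ϵ/109). If 0 < |x + 5| < δ then both bounds hold and |x^3 + 125| ≤ 109|x + 5| < 109·(ϵ/109) = ϵ.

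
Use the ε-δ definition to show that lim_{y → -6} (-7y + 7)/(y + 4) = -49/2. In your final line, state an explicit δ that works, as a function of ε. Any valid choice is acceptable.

Let ε > 0 be given. We want δ > 0 with 0 < |y + 6| < δ ⇒ |(-7y + 7)/(y + 4) + 49/2| < ε.
Combining over a common denominator, (-7y + 7)/(y + 4) + 49/2 = [(-7y + 7)·(-2) − 49·(y + 4)] / [(-2)·(y + 4)] = -35(y + 6) / ((-2)(y + 4)).
So |(-7y + 7)/(y + 4) + 49/2| = 35|y + 6| / (2·|y + 4|).
Restrict δ ≤ 1. Then |y + 6| < 1 gives |y + 4| = |(y + 6) + (-2)| ≥ 2 − 1 = 1.
Hence |(-7y + 7)/(y + 4) + 49/2| < 35|y + 6|/(2·1) = (35/2)|y + 6|, which is < ε once |y + 6| < (2/35)ε.
Take δ = min(1, (2/35)ε). Then 0 < |y + 6| < δ forces both bounds, so |(-7y + 7)/(y + 4) + 49/2| < ε.

δ = min(1, (2/35)ε)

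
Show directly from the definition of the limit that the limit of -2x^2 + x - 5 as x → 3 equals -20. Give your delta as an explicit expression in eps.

delta = min(2, eps/15)

Suppose eps > 0. We want delta > 0 such that 0 < |x − 3| < delta implies |(-2x^2 + x - 5) + 20| < eps.
(-2x^2 + x - 5) + 20 = -2x^2 + x + 15 = (x − 3)(-2x - 5).
So |(-2x^2 + x - 5) + 20| = |x − 3|·|-2x - 5|.
Assume first that |x − 3| < 2, so |x| < 5. Then |-2x - 5| ≤ 2·5 + 5 = 15.
Hence |(-2x^2 + x - 5) + 20| ≤ 15|x − 3| < eps provided |x − 3| < eps/15.
Choosing delta = min(2, eps/15) ensures both conditions, hence |(-2x^2 + x - 5) + 20| < eps.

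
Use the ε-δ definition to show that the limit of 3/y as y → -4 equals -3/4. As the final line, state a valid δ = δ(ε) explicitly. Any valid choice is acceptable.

Let ε > 0. We seek δ > 0 such that 0 < |y + 4| < δ implies |3/y + 3/4| < ε.
|3/y + 3/4| = 3·|-4 − y|/(4·|y|) = 3|y + 4|/(4|y|).
Restrict δ ≤ 2. Then |y + 4| < 2 gives |y| > 2, so 4|y| > 8.
Then |3/y + 3/4| < 3|y + 4|/8, which is < ε when |y + 4| < (8/3)ε.
Take δ = min(2, (8/3)ε). Then 0 < |y + 4| < δ gives both |y + 4| < 2 and |y + 4| < (8/3)ε, so |3/y + 3/4| < ε.

δ = min(2, (8/3)ε)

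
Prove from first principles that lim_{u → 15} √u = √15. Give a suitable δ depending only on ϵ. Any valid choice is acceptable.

Fix ϵ > 0. We want δ > 0 such that 0 < |u − 15| < δ implies |√u − √15| < ϵ.
Multiplying by the conjugate, |√u − √15| = |u − 15|/(√u + √15).
Restrict δ ≤ 15 so that |u − 15| < 15 forces u > 0, and then √u + √15 > √15.
Hence |√u − √15| < |u − 15|/√15, which is < ϵ once |u − 15| < √15·ϵ.
Take δ = min(15, √15·ϵ). If 0 < |u − 15| < δ then u > 0 and |√u − √15| < |u − 15|/√15 < ϵ.

δ = min(15, √15·ϵ)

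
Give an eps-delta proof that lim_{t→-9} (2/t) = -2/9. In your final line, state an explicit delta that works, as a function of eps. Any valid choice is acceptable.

delta = min(9/2, (81/4)eps)

Let eps > 0. We seek delta > 0 such that 0 < |t + 9| < delta implies |2/t + 2/9| < eps.
|2/t + 2/9| = 2·|-9 − t|/(9·|t|) = 2|t + 9|/(9|t|).
Restrict delta ≤ 9/2. Then |t + 9| < 9/2 gives |t| > 9/2, so 9|t| > 81/2.
Then |2/t + 2/9| < 2|t + 9|/(81/2), which is < eps when |t + 9| < (81/4)eps.
Take delta = min(9/2, (81/4)eps). Then 0 < |t + 9| < delta gives both |t + 9| < 9/2 and |t + 9| < (81/4)eps, so |2/t + 2/9| < eps.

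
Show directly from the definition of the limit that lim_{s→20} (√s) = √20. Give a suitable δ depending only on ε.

δ = min(20, √20·ε)

Let ε > 0 be given. We want δ > 0 such that 0 < |s − 20| < δ implies |√s − √20| < ε.
Multiplying by the conjugate, |√s − √20| = |s − 20|/(√s + √20).
Restrict δ ≤ 20 so that |s − 20| < 20 forces s > 0, and then √s + √20 > √20.
Hence |√s − √20| < |s − 20|/√20, which is < ε once |s − 20| < √20·ε.
Take δ = min(20, √20·ε). If 0 < |s − 20| < δ then s > 0 and |√s − √20| < |s − 20|/√20 < ε.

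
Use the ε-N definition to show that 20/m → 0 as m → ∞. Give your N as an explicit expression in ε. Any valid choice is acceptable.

N = 20/ε

Let ε > 0. For m ≥ 1, |20/m − 0| = 20/(m) ≤ 20/m.
We need 20/m < ε, i.e. m > 20/ε.
Take N = 20/ε. If m > N then |20/m| ≤ 20/m < ε.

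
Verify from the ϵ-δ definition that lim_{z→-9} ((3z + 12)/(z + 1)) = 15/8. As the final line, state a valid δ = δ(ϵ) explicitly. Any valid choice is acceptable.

δ = min(4, (32/9)ϵ)

Suppose ϵ > 0. We want δ > 0 with 0 < |z + 9| < δ ⇒ |(3z + 12)/(z + 1) − (15/8)| < ϵ.
Combining over a common denominator, (3z + 12)/(z + 1) − (15/8) = [(3z + 12)·(-8) − (-15)·(z + 1)] / [(-8)·(z + 1)] = -9(z + 9) / ((-8)(z + 1)).
So |(3z + 12)/(z + 1) − (15/8)| = 9|z + 9| / (8·|z + 1|).
Require δ ≤ 4, so |z + 1| ≥ |-8| − |z + 9| > 8 − 4 = 4.
Hence |(3z + 12)/(z + 1) − (15/8)| < 9|z + 9|/(8·4) = (9/32)|z + 9|, which is < ϵ once |z + 9| < (32/9)ϵ.
Take δ = min(4, (32/9)ϵ). Then 0 < |z + 9| < δ forces both bounds, so |(3z + 12)/(z + 1) − (15/8)| < ϵ.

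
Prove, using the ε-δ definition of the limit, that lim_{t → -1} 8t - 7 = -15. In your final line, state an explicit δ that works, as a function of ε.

δ = ε/8

Suppose ε > 0. We need δ > 0 so that 0 < |t + 1| < δ implies |(8t - 7) + 15| < ε.
|(8t - 7) + 15| = |8t + 8| = 8|t + 1|.
Thus it suffices that |t + 1| < ε/8.
Take δ = ε/8. If 0 < |t + 1| < δ then |(8t - 7) + 15| = 8|t + 1| < 8·(ε/8) = ε.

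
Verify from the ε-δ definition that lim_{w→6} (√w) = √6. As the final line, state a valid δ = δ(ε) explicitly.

δ = min(6, √6·ε)

Suppose ε > 0. We want δ > 0 such that 0 < |w − 6| < δ implies |√w − √6| < ε.
Rationalise: √w − √6 = (w − 6)/(√w + √6), so |√w − √6| = |w − 6|/(√w + √6).
Restrict δ ≤ 6 so that |w − 6| < 6 forces w > 0, and then √w + √6 > √6.
Hence |√w − √6| < |w − 6|/√6, which is < ε once |w − 6| < √6·ε.
Take δ = min(6, √6·ε). If 0 < |w − 6| < δ then w > 0 and |√w − √6| < |w − 6|/√6 < ε.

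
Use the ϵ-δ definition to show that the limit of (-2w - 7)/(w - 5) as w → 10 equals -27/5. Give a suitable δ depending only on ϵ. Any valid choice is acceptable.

δ = min(5/2, (25/34)ϵ)

Let ϵ > 0 be given. We want δ > 0 with 0 < |w − 10| < δ ⇒ |(-2w - 7)/(w - 5) + 27/5| < ϵ.
Combining over a common denominator, (-2w - 7)/(w - 5) + 27/5 = [(-2w - 7)·5 − (-27)·(w - 5)] / [5·(w - 5)] = 17(w − 10) / (5(w - 5)).
So |(-2w - 7)/(w - 5) + 27/5| = 17|w − 10| / (5·|w − 5|).
Require δ ≤ 5/2, so |w − 5| ≥ |5| − |w − 10| > 5 − 5/2 = 5/2.
Hence |(-2w - 7)/(w - 5) + 27/5| < 17|w − 10|/(5·(5/2)) = (34/25)|w − 10|, which is < ϵ once |w − 10| < (25/34)ϵ.
Take δ = min(5/2, (25/34)ϵ). Then 0 < |w − 10| < δ forces both bounds, so |(-2w - 7)/(w - 5) + 27/5| < ϵ.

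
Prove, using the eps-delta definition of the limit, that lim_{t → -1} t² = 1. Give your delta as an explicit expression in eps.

delta = min(1, eps/3)

Let eps > 0 be given. We seek delta > 0 with 0 < |t + 1| < delta ⇒ |t² − 1| < eps.
Factor: t² − 1 = (t + 1)(t - 1), so |t² − 1| = |t + 1|·|t - 1|.
Impose delta ≤ 1 so that |t| < 2; then |t - 1| ≤ 3.
Hence |t² − 1| ≤ 3|t + 1|, which is < eps once |t + 1| < eps/3.
Take delta = min(1, eps/3). If 0 < |t + 1| < delta then both bounds hold and |t² − 1| ≤ 3|t + 1| < 3·(eps/3) = eps.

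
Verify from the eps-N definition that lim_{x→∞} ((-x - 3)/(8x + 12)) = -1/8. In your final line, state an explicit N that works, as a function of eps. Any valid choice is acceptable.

N = (3/16)/eps

Let eps > 0. We seek N > 0 such that x > N implies |(-x - 3)/(8x + 12) + 1/8| < eps.
(-x - 3)/(8x + 12) + 1/8 = (8(-x - 3) − (-1)(8x + 12)) / (8(8x + 12)) = -12/(8(8x + 12)).
For x > 0 we have 8x + 12 > 8x, so |(-x - 3)/(8x + 12) + 1/8| = 12/(8(8x + 12)) < 12/(8·8x) = (3/16)/x.
Thus |(-x - 3)/(8x + 12) + 1/8| < eps whenever x > (3/16)/eps.
Take N = (3/16)/eps. If x > N then |(-x - 3)/(8x + 12) + 1/8| < (3/16)/x < eps.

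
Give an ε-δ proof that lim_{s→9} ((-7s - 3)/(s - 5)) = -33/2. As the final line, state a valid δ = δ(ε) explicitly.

Let ε > 0 be given. We want δ > 0 with 0 < |s − 9| < δ ⇒ |(-7s - 3)/(s - 5) + 33/2| < ε.
Combining over a common denominator, (-7s - 3)/(s - 5) + 33/2 = [(-7s - 3)·4 − (-66)·(s - 5)] / [4·(s - 5)] = 38(s − 9) / (4(s - 5)).
So |(-7s - 3)/(s - 5) + 33/2| = 38|s − 9| / (4·|s − 5|).
Require δ ≤ 2, so |s − 5| ≥ |4| − |s − 9| > 4 − 2 = 2.
Hence |(-7s - 3)/(s - 5) + 33/2| < 38|s − 9|/(4·2) = (19/4)|s − 9|, which is < ε once |s − 9| < (4/19)ε.
Take δ = min(2, (4/19)ε). Then 0 < |s − 9| < δ forces both bounds, so |(-7s - 3)/(s - 5) + 33/2| < ε.

δ = min(2, (4/19)ε)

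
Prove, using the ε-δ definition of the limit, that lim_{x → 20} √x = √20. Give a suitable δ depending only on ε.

Let ε > 0. We want δ > 0 such that 0 < |x − 20| < δ implies |√x − √20| < ε.
Multiplying by the conjugate, |√x − √20| = |x − 20|/(√x + √20).
Restrict δ ≤ 20 so that |x − 20| < 20 forces x > 0, and then √x + √20 > √20.
Hence |√x − √20| < |x − 20|/√20, which is < ε once |x − 20| < √20·ε.
Take δ = min(20, √20·ε). If 0 < |x − 20| < δ then x > 0 and |√x − √20| < |x − 20|/√20 < ε.

δ = min(20, √20·ε)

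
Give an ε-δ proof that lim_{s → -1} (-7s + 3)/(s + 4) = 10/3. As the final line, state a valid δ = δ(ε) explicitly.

δ = min(3/2, (9/62)ε)

Fix ε > 0. We want δ > 0 with 0 < |s + 1| < δ ⇒ |(-7s + 3)/(s + 4) − (10/3)| < ε.
Combining over a common denominator, (-7s + 3)/(s + 4) − (10/3) = [(-7s + 3)·3 − 10·(s + 4)] / [3·(s + 4)] = -31(s + 1) / (3(s + 4)).
So |(-7s + 3)/(s + 4) − (10/3)| = 31|s + 1| / (3·|s + 4|).
Require δ ≤ 3/2, so |s + 4| ≥ |3| − |s + 1| > 3 − 3/2 = 3/2.
Hence |(-7s + 3)/(s + 4) − (10/3)| < 31|s + 1|/(3·(3/2)) = (62/9)|s + 1|, which is < ε once |s + 1| < (9/62)ε.
Take δ = min(3/2, (9/62)ε). Then 0 < |s + 1| < δ forces both bounds, so |(-7s + 3)/(s + 4) − (10/3)| < ε.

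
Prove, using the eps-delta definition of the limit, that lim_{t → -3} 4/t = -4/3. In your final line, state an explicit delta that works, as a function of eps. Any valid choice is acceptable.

delta = min(3/2, (9/8)eps)

Fix eps > 0. We seek delta > 0 such that 0 < |t + 3| < delta implies |4/t + 4/3| < eps.
|4/t + 4/3| = 4·|-3 − t|/(3·|t|) = 4|t + 3|/(3|t|).
Require delta ≤ 3/2 so that |t| > 3 − 3/2 = 3/2, hence 3|t| > 9/2.
Then |4/t + 4/3| < 4|t + 3|/(9/2), which is < eps when |t + 3| < (9/8)eps.
Take delta = min(3/2, (9/8)eps). Then 0 < |t + 3| < delta gives both |t + 3| < 3/2 and |t + 3| < (9/8)eps, so |4/t + 4/3| < eps.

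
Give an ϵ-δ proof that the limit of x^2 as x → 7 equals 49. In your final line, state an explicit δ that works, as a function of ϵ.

Let ϵ > 0. We seek δ > 0 with 0 < |x − 7| < δ ⇒ |x^2 − 49| < ϵ.
Factor: x^2 − 49 = (x − 7)(x + 7), so |x^2 − 49| = |x − 7|·|x + 7|.
Restrict δ ≤ 1. Then |x − 7| < 1 gives |x| < 8, so by the triangle inequality |x + 7| ≤ 8 + 7 = 15.
Hence |x^2 − 49| ≤ 15|x − 7|, which is < ϵ once |x − 7| < ϵ/15.
Take δ = min(1, ϵ/15). If 0 < |x − 7| < δ then both bounds hold and |x^2 − 49| ≤ 15|x − 7| < 15·(ϵ/15) = ϵ.

δ = min(1, ϵ/15)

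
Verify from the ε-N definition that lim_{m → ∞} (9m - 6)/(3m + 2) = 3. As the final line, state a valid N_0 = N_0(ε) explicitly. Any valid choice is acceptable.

N_0 = 4/ε

Let ε > 0. For m ≥ 1, |(9m - 6)/(3m + 2) − 3| = |-36|/(3(3m + 2)) = 36/(3(3m + 2)).
Since 3m + 2 ≥ 3m for m ≥ 1, this is ≤ 36/(3·3m) = 4/m.
So |(9m - 6)/(3m + 2) − 3| < ε whenever m > 4/ε.
Take N_0 = 4/ε. If m > N_0 then |(9m - 6)/(3m + 2) − 3| ≤ 4/m < ε.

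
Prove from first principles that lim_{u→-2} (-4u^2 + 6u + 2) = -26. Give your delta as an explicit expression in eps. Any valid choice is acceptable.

Fix eps > 0. We want delta > 0 such that 0 < |u + 2| < delta implies |(-4u^2 + 6u + 2) + 26| < eps.
(-4u^2 + 6u + 2) + 26 = -4u^2 + 6u + 28 = (u + 2)(-4u + 14).
So |(-4u^2 + 6u + 2) + 26| = |u + 2|·|-4u + 14|.
Require delta ≤ 2. Then |u + 2| < 2 gives |u| < 4, and by the triangle inequality |-4u + 14| ≤ 4·4 + 14 = 30.
Hence |(-4u^2 + 6u + 2) + 26| ≤ 30|u + 2| < eps provided |u + 2| < eps/30.
Take delta = min(2, eps/30). Then 0 < |u + 2| < delta gives both |u + 2| < 2 and |u + 2| < eps/30, so |(-4u^2 + 6u + 2) + 26| < eps.

delta = min(2, eps/30)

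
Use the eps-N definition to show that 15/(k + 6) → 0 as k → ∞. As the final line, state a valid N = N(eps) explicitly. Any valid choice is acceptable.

Suppose eps > 0. For k ≥ 1, |15/(k + 6) − 0| = 15/(k + 6) ≤ 15/k.
We need 15/k < eps, i.e. k > 15/eps.
Take N = 15/eps. If k > N then |15/(k + 6)| ≤ 15/k < eps.

N = 15/eps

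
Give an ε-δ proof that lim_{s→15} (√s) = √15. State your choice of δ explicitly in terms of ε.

δ = min(15, √15·ε)

Suppose ε > 0. We want δ > 0 such that 0 < |s − 15| < δ implies |√s − √15| < ε.
Multiplying by the conjugate, |√s − √15| = |s − 15|/(√s + √15).
Restrict δ ≤ 15 so that |s − 15| < 15 forces s > 0, and then √s + √15 > √15.
Hence |√s − √15| < |s − 15|/√15, which is < ε once |s − 15| < √15·ε.
Take δ = min(15, √15·ε). If 0 < |s − 15| < δ then s > 0 and |√s − √15| < |s − 15|/√15 < ε.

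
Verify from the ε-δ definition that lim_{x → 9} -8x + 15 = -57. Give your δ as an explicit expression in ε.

δ = ε/8

Suppose ε > 0. We need δ > 0 so that 0 < |x − 9| < δ implies |(-8x + 15) + 57| < ε.
|(-8x + 15) + 57| = |-8x + 72| = 8|x − 9|.
Thus it suffices that |x − 9| < ε/8.
Choosing δ = ε/8 gives |(-8x + 15) + 57| = 8|x − 9| < ε whenever |x − 9| < δ.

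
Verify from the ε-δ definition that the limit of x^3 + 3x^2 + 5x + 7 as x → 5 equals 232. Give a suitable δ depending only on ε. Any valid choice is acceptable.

δ = min(2, ε/150)

Fix ε > 0. We want δ > 0 such that 0 < |x − 5| < δ implies |(x^3 + 3x^2 + 5x + 7) − 232| < ε.
(x^3 + 3x^2 + 5x + 7) − 232 = x^3 + 3x^2 + 5x - 225 = (x − 5)(x^2 + 8x + 45).
So |(x^3 + 3x^2 + 5x + 7) − 232| = |x − 5|·|x^2 + 8x + 45|.
Assume first that |x − 5| < 2, so |x| < 7. Then |x^2 + 8x + 45| ≤ 7^2 + 8·7 + 45 = 150.
Hence |(x^3 + 3x^2 + 5x + 7) − 232| ≤ 150|x − 5| < ε provided |x − 5| < ε/150.
Take δ = min(2, ε/150). Then 0 < |x − 5| < δ gives both |x − 5| < 2 and |x − 5| < ε/150, so |(x^3 + 3x^2 + 5x + 7) − 232| < ε.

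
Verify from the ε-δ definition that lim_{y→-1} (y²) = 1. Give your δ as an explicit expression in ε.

δ = min(1, ε/3)

Let ε > 0 be given. We seek δ > 0 with 0 < |y + 1| < δ ⇒ |y² − 1| < ε.
Factor: y² − 1 = (y + 1)(y - 1), so |y² − 1| = |y + 1|·|y - 1|.
Impose δ ≤ 1 so that |y| < 2; then |y - 1| ≤ 3.
Hence |y² − 1| ≤ 3|y + 1|, which is < ε once |y + 1| < ε/3.
Take δ = min(1, ε/3). If 0 < |y + 1| < δ then both bounds hold and |y² − 1| ≤ 3|y + 1| < 3·(ε/3) = ε.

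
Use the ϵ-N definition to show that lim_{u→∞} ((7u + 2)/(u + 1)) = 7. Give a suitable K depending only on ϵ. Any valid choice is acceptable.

Fix ϵ > 0. We seek K > 0 such that u > K implies |(7u + 2)/(u + 1) − 7| < ϵ.
(7u + 2)/(u + 1) − 7 = ((7u + 2) − 7(u + 1)) / ((u + 1)) = -5/((u + 1)).
For u > 0 we have u + 1 > u, so |(7u + 2)/(u + 1) − 7| = 5/((u + 1)) < 5/(u) = 5/u.
Thus |(7u + 2)/(u + 1) − 7| < ϵ whenever u > 5/ϵ.
Take K = 5/ϵ. If u > K then |(7u + 2)/(u + 1) − 7| < 5/u < ϵ.

K = 5/ϵ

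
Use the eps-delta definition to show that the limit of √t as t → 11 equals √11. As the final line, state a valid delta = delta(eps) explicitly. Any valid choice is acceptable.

Suppose eps > 0. We want delta > 0 such that 0 < |t − 11| < delta implies |√t − √11| < eps.
Rationalise: √t − √11 = (t − 11)/(√t + √11), so |√t − √11| = |t − 11|/(√t + √11).
Restrict delta ≤ 11 so that |t − 11| < 11 forces t > 0, and then √t + √11 > √11.
Hence |√t − √11| < |t − 11|/√11, which is < eps once |t − 11| < √11·eps.
Take delta = min(11, √11·eps). If 0 < |t − 11| < delta then t > 0 and |√t − √11| < |t − 11|/√11 < eps.

delta = min(11, √11·eps)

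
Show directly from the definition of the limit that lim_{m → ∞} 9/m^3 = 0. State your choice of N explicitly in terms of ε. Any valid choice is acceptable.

N = (9/ε)^{1/3}

Let ε > 0. For m ≥ 1, |9/m^3 − 0| = 9/m^3.
9/m^3 < ε ⇔ m^3 > 9/ε ⇔ m > (9/ε)^{1/3}.
Take N = (9/ε)^{1/3}. Then m > N implies 9/m^3 < ε.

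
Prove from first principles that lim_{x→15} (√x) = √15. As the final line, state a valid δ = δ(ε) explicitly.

δ = min(15, √15·ε)

Fix ε > 0. We want δ > 0 such that 0 < |x − 15| < δ implies |√x − √15| < ε.
Multiplying by the conjugate, |√x − √15| = |x − 15|/(√x + √15).
Restrict δ ≤ 15 so that |x − 15| < 15 forces x > 0, and then √x + √15 > √15.
Hence |√x − √15| < |x − 15|/√15, which is < ε once |x − 15| < √15·ε.
Take δ = min(15, √15·ε). If 0 < |x − 15| < δ then x > 0 and |√x − √15| < |x − 15|/√15 < ε.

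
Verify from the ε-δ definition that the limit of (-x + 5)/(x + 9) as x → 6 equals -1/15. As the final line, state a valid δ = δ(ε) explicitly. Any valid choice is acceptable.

δ = min(15/2, (225/28)ε)

Fix ε > 0. We want δ > 0 with 0 < |x − 6| < δ ⇒ |(-x + 5)/(x + 9) + 1/15| < ε.
Combining over a common denominator, (-x + 5)/(x + 9) + 1/15 = [(-x + 5)·15 − (-1)·(x + 9)] / [15·(x + 9)] = -14(x − 6) / (15(x + 9)).
So |(-x + 5)/(x + 9) + 1/15| = 14|x − 6| / (15·|x + 9|).
Restrict δ ≤ 15/2. Then |x − 6| < 15/2 gives |x + 9| = |(x − 6) + 15| ≥ 15 − 15/2 = 15/2.
Hence |(-x + 5)/(x + 9) + 1/15| < 14|x − 6|/(15·(15/2)) = (28/225)|x − 6|, which is < ε once |x − 6| < (225/28)ε.
Take δ = min(15/2, (225/28)ε). Then 0 < |x − 6| < δ forces both bounds, so |(-x + 5)/(x + 9) + 1/15| < ε.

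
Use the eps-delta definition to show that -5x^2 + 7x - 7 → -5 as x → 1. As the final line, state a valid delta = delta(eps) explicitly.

Let eps > 0 be given. We want delta > 0 such that 0 < |x − 1| < delta implies |(-5x^2 + 7x - 7) + 5| < eps.
(-5x^2 + 7x - 7) + 5 = -5x^2 + 7x - 2 = (x − 1)(-5x + 2).
So |(-5x^2 + 7x - 7) + 5| = |x − 1|·|-5x + 2|.
Assume first that |x − 1| < 1, so |x| < 2. Then |-5x + 2| ≤ 5·2 + 2 = 12.
Hence |(-5x^2 + 7x - 7) + 5| ≤ 12|x − 1| < eps provided |x − 1| < eps/12.
Choosing delta = min(1, eps/12) ensures both conditions, hence |(-5x^2 + 7x - 7) + 5| < eps.

delta = min(1, eps/12)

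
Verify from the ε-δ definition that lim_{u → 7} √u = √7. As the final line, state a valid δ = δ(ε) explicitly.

Suppose ε > 0. We want δ > 0 such that 0 < |u − 7| < δ implies |√u − √7| < ε.
Multiplying by the conjugate, |√u − √7| = |u − 7|/(√u + √7).
Restrict δ ≤ 7 so that |u − 7| < 7 forces u > 0, and then √u + √7 > √7.
Hence |√u − √7| < |u − 7|/√7, which is < ε once |u − 7| < √7·ε.
Take δ = min(7, √7·ε). If 0 < |u − 7| < δ then u > 0 and |√u − √7| < |u − 7|/√7 < ε.

δ = min(7, √7·ε)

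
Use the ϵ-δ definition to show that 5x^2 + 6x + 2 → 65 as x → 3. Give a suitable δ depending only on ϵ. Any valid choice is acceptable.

δ = min(1, ϵ/41)

Fix ϵ > 0. We want δ > 0 such that 0 < |x − 3| < δ implies |(5x^2 + 6x + 2) − 65| < ϵ.
(5x^2 + 6x + 2) − 65 = 5x^2 + 6x - 63 = (x − 3)(5x + 21).
So |(5x^2 + 6x + 2) − 65| = |x − 3|·|5x + 21|.
Require δ ≤ 1. Then |x − 3| < 1 gives |x| < 4, and by the triangle inequality |5x + 21| ≤ 5·4 + 21 = 41.
Hence |(5x^2 + 6x + 2) − 65| ≤ 41|x − 3| < ϵ provided |x − 3| < ϵ/41.
Take δ = min(1, ϵ/41). Then 0 < |x − 3| < δ gives both |x − 3| < 1 and |x − 3| < ϵ/41, so |(5x^2 + 6x + 2) − 65| < ϵ.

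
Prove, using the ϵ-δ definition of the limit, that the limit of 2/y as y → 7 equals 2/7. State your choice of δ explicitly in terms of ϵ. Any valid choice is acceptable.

δ = min(7/2, (49/4)ϵ)

Let ϵ > 0. We seek δ > 0 such that 0 < |y − 7| < δ implies |2/y − (2/7)| < ϵ.
|2/y − (2/7)| = 2·|7 − y|/(7·|y|) = 2|y − 7|/(7|y|).
Require δ ≤ 7/2 so that |y| > 7 − 7/2 = 7/2, hence 7|y| > 49/2.
Then |2/y − (2/7)| < 2|y − 7|/(49/2), which is < ϵ when |y − 7| < (49/4)ϵ.
Take δ = min(7/2, (49/4)ϵ). Then 0 < |y − 7| < δ gives both |y − 7| < 7/2 and |y − 7| < (49/4)ϵ, so |2/y − (2/7)| < ϵ.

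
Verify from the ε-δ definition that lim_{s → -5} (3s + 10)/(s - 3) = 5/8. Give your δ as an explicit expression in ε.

Fix ε > 0. We want δ > 0 with 0 < |s + 5| < δ ⇒ |(3s + 10)/(s - 3) − (5/8)| < ε.
Combining over a common denominator, (3s + 10)/(s - 3) − (5/8) = [(3s + 10)·(-8) − (-5)·(s - 3)] / [(-8)·(s - 3)] = -19(s + 5) / ((-8)(s - 3)).
So |(3s + 10)/(s - 3) − (5/8)| = 19|s + 5| / (8·|s − 3|).
Require δ ≤ 4, so |s − 3| ≥ |-8| − |s + 5| > 8 − 4 = 4.
Hence |(3s + 10)/(s - 3) − (5/8)| < 19|s + 5|/(8·4) = (19/32)|s + 5|, which is < ε once |s + 5| < (32/19)ε.
Take δ = min(4, (32/19)ε). Then 0 < |s + 5| < δ forces both bounds, so |(3s + 10)/(s - 3) − (5/8)| < ε.

δ = min(4, (32/19)ε)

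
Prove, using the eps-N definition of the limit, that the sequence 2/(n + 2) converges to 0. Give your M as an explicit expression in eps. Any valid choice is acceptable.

Fix eps > 0. For n ≥ 1, |2/(n + 2) − 0| = 2/(n + 2) ≤ 2/n.
We need 2/n < eps, i.e. n > 2/eps.
Take M = 2/eps. If n > M then |2/(n + 2)| ≤ 2/n < eps.

M = 2/eps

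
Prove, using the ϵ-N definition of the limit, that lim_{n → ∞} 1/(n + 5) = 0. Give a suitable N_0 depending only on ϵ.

N_0 = 1/ϵ

Suppose ϵ > 0. For n ≥ 1, |1/(n + 5) − 0| = 1/(n + 5) ≤ 1/n.
We need 1/n < ϵ, i.e. n > 1/ϵ.
Take N_0 = 1/ϵ. If n > N_0 then |1/(n + 5)| ≤ 1/n < ϵ.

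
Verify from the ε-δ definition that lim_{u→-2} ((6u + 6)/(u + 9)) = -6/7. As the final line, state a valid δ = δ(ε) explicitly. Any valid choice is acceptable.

Let ε > 0. We want δ > 0 with 0 < |u + 2| < δ ⇒ |(6u + 6)/(u + 9) + 6/7| < ε.
Combining over a common denominator, (6u + 6)/(u + 9) + 6/7 = [(6u + 6)·7 − (-6)·(u + 9)] / [7·(u + 9)] = 48(u + 2) / (7(u + 9)).
So |(6u + 6)/(u + 9) + 6/7| = 48|u + 2| / (7·|u + 9|).
Require δ ≤ 7/2, so |u + 9| ≥ |7| − |u + 2| > 7 − 7/2 = 7/2.
Hence |(6u + 6)/(u + 9) + 6/7| < 48|u + 2|/(7·(7/2)) = (96/49)|u + 2|, which is < ε once |u + 2| < (49/96)ε.
Take δ = min(7/2, (49/96)ε). Then 0 < |u + 2| < δ forces both bounds, so |(6u + 6)/(u + 9) + 6/7| < ε.

δ = min(7/2, (49/96)ε)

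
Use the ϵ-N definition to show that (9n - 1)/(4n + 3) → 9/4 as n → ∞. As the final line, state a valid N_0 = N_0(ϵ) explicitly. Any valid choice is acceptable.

Fix ϵ > 0. For n ≥ 1, |(9n - 1)/(4n + 3) − (9/4)| = |-31|/(4(4n + 3)) = 31/(4(4n + 3)).
Since 4n + 3 ≥ 4n for n ≥ 1, this is ≤ 31/(4·4n) = (31/16)/n.
So |(9n - 1)/(4n + 3) − (9/4)| < ϵ whenever n > (31/16)/ϵ.
Take N_0 = (31/16)/ϵ. If n > N_0 then |(9n - 1)/(4n + 3) − (9/4)| ≤ (31/16)/n < ϵ.

N_0 = (31/16)/ϵ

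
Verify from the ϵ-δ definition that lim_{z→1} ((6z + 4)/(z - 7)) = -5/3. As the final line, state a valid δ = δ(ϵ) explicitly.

Suppose ϵ > 0. We want δ > 0 with 0 < |z − 1| < δ ⇒ |(6z + 4)/(z - 7) + 5/3| < ϵ.
Combining over a common denominator, (6z + 4)/(z - 7) + 5/3 = [(6z + 4)·(-6) − 10·(z - 7)] / [(-6)·(z - 7)] = -46(z − 1) / ((-6)(z - 7)).
So |(6z + 4)/(z - 7) + 5/3| = 46|z − 1| / (6·|z − 7|).
Restrict δ ≤ 3. Then |z − 1| < 3 gives |z − 7| = |(z − 1) + (-6)| ≥ 6 − 3 = 3.
Hence |(6z + 4)/(z - 7) + 5/3| < 46|z − 1|/(6·3) = (23/9)|z − 1|, which is < ϵ once |z − 1| < (9/23)ϵ.
Take δ = min(3, (9/23)ϵ). Then 0 < |z − 1| < δ forces both bounds, so |(6z + 4)/(z - 7) + 5/3| < ϵ.

δ = min(3, (9/23)ϵ)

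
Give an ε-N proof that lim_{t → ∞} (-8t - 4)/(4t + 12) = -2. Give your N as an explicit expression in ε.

N = 5/ε

Suppose ε > 0. We seek N > 0 such that t > N implies |(-8t - 4)/(4t + 12) + 2| < ε.
(-8t - 4)/(4t + 12) + 2 = (4(-8t - 4) − (-8)(4t + 12)) / (4(4t + 12)) = 80/(4(4t + 12)).
For t > 0 we have 4t + 12 > 4t, so |(-8t - 4)/(4t + 12) + 2| = 80/(4(4t + 12)) < 80/(4·4t) = 5/t.
Thus |(-8t - 4)/(4t + 12) + 2| < ε whenever t > 5/ε.
Take N = 5/ε. If t > N then |(-8t - 4)/(4t + 12) + 2| < 5/t < ε.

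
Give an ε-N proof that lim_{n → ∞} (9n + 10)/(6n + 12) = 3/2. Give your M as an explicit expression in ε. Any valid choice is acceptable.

M = (4/3)/ε

Suppose ε > 0. For n ≥ 1, |(9n + 10)/(6n + 12) − (3/2)| = |-48|/(6(6n + 12)) = 48/(6(6n + 12)).
Since 6n + 12 ≥ 6n for n ≥ 1, this is ≤ 48/(6·6n) = (4/3)/n.
So |(9n + 10)/(6n + 12) − (3/2)| < ε whenever n > (4/3)/ε.
Take M = (4/3)/ε. If n > M then |(9n + 10)/(6n + 12) − (3/2)| ≤ (4/3)/n < ε.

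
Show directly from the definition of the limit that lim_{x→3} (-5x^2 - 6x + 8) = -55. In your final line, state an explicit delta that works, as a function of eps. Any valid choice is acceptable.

Fix eps > 0. We want delta > 0 such that 0 < |x − 3| < delta implies |(-5x^2 - 6x + 8) + 55| < eps.
(-5x^2 - 6x + 8) + 55 = -5x^2 - 6x + 63 = (x − 3)(-5x - 21).
So |(-5x^2 - 6x + 8) + 55| = |x − 3|·|-5x - 21|.
Assume first that |x − 3| < 1, so |x| < 4. Then |-5x - 21| ≤ 5·4 + 21 = 41.
Hence |(-5x^2 - 6x + 8) + 55| ≤ 41|x − 3| < eps provided |x − 3| < eps/41.
Take delta = min(1, eps/41). Then 0 < |x − 3| < delta gives both |x − 3| < 1 and |x − 3| < eps/41, so |(-5x^2 - 6x + 8) + 55| < eps.

delta = min(1, eps/41)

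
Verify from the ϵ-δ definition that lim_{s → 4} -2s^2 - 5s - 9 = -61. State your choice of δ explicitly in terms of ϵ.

Let ϵ > 0 be given. We want δ > 0 such that 0 < |s − 4| < δ implies |(-2s^2 - 5s - 9) + 61| < ϵ.
(-2s^2 - 5s - 9) + 61 = -2s^2 - 5s + 52 = (s − 4)(-2s - 13).
So |(-2s^2 - 5s - 9) + 61| = |s − 4|·|-2s - 13|.
Assume first that |s − 4| < 1, so |s| < 5. Then |-2s - 13| ≤ 2·5 + 13 = 23.
Hence |(-2s^2 - 5s - 9) + 61| ≤ 23|s − 4| < ϵ provided |s − 4| < ϵ/23.
Take δ = min(1, ϵ/23). Then 0 < |s − 4| < δ gives both |s − 4| < 1 and |s − 4| < ϵ/23, so |(-2s^2 - 5s - 9) + 61| < ϵ.

δ = min(1, ϵ/23)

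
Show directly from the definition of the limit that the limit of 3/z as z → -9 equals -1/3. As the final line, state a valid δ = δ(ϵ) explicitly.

δ = min(9/2, (27/2)ϵ)

Fix ϵ > 0. We seek δ > 0 such that 0 < |z + 9| < δ implies |3/z + 1/3| < ϵ.
|3/z + 1/3| = 3·|-9 − z|/(9·|z|) = 3|z + 9|/(9|z|).
Require δ ≤ 9/2 so that |z| > 9 − 9/2 = 9/2, hence 9|z| > 81/2.
Then |3/z + 1/3| < 3|z + 9|/(81/2), which is < ϵ when |z + 9| < (27/2)ϵ.
Take δ = min(9/2, (27/2)ϵ). Then 0 < |z + 9| < δ gives both |z + 9| < 9/2 and |z + 9| < (27/2)ϵ, so |3/z + 1/3| < ϵ.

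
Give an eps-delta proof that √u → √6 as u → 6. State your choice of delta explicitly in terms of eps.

delta = min(6, √6·eps)

Let eps > 0. We want delta > 0 such that 0 < |u − 6| < delta implies |√u − √6| < eps.
Rationalise: √u − √6 = (u − 6)/(√u + √6), so |√u − √6| = |u − 6|/(√u + √6).
Restrict delta ≤ 6 so that |u − 6| < 6 forces u > 0, and then √u + √6 > √6.
Hence |√u − √6| < |u − 6|/√6, which is < eps once |u − 6| < √6·eps.
Take delta = min(6, √6·eps). If 0 < |u − 6| < delta then u > 0 and |√u − √6| < |u − 6|/√6 < eps.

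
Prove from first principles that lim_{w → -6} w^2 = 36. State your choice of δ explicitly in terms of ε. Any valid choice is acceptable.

Fix ε > 0. We seek δ > 0 with 0 < |w + 6| < δ ⇒ |w^2 − 36| < ε.
Factor: w^2 − 36 = (w + 6)(w - 6), so |w^2 − 36| = |w + 6|·|w - 6|.
Impose δ ≤ 2 so that |w| < 8; then |w - 6| ≤ 14.
Hence |w^2 − 36| ≤ 14|w + 6|, which is < ε once |w + 6| < ε/14.
Take δ = min(2, ε/14). If 0 < |w + 6| < δ then both bounds hold and |w^2 − 36| ≤ 14|w + 6| < 14·(ε/14) = ε.

δ = min(2, ε/14)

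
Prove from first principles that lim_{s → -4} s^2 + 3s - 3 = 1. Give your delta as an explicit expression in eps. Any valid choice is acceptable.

Fix eps > 0. We want delta > 0 such that 0 < |s + 4| < delta implies |(s^2 + 3s - 3) − 1| < eps.
(s^2 + 3s - 3) − 1 = s^2 + 3s - 4 = (s + 4)(s - 1).
So |(s^2 + 3s - 3) − 1| = |s + 4|·|s - 1|.
Assume first that |s + 4| < 1, so |s| < 5. Then |s - 1| ≤ 5 + 1 = 6.
Hence |(s^2 + 3s - 3) − 1| ≤ 6|s + 4| < eps provided |s + 4| < eps/6.
Choosing delta = min(1, eps/6) ensures both conditions, hence |(s^2 + 3s - 3) − 1| < eps.

delta = min(1, eps/6)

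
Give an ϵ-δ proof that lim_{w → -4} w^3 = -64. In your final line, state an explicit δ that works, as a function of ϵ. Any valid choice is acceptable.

δ = min(1, ϵ/61)

Fix ϵ > 0. We seek δ > 0 with 0 < |w + 4| < δ ⇒ |w^3 + 64| < ϵ.
Factor: w^3 + 64 = (w + 4)(w^2 - 4w + 16), so |w^3 + 64| = |w + 4|·|w^2 - 4w + 16|.
Impose δ ≤ 1 so that |w| < 5; then |w^2 - 4w + 16| ≤ 61.
Hence |w^3 + 64| ≤ 61|w + 4|, which is < ϵ once |w + 4| < ϵ/61.
Take δ = min(1, ϵ/61). If 0 < |w + 4| < δ then both bounds hold and |w^3 + 64| ≤ 61|w + 4| < 61·(ϵ/61) = ϵ.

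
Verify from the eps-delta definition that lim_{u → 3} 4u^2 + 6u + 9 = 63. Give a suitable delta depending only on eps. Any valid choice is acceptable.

delta = min(1, eps/34)

Let eps > 0. We want delta > 0 such that 0 < |u − 3| < delta implies |(4u^2 + 6u + 9) − 63| < eps.
(4u^2 + 6u + 9) − 63 = 4u^2 + 6u - 54 = (u − 3)(4u + 18).
So |(4u^2 + 6u + 9) − 63| = |u − 3|·|4u + 18|.
Require delta ≤ 1. Then |u − 3| < 1 gives |u| < 4, and by the triangle inequality |4u + 18| ≤ 4·4 + 18 = 34.
Hence |(4u^2 + 6u + 9) − 63| ≤ 34|u − 3| < eps provided |u − 3| < eps/34.
Choosing delta = min(1, eps/34) ensures both conditions, hence |(4u^2 + 6u + 9) − 63| < eps.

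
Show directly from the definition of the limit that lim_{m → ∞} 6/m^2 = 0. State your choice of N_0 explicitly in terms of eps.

Let eps > 0 be given. For m ≥ 1, |6/m^2 − 0| = 6/m^2.
6/m^2 < eps ⇔ m^2 > 6/eps ⇔ m > (6/eps)^{1/2}.
Take N_0 = (6/eps)^{1/2}. Then m > N_0 implies 6/m^2 < eps.

N_0 = (6/eps)^{1/2}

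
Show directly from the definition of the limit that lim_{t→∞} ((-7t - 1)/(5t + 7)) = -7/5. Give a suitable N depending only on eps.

Let eps > 0. We seek N > 0 such that t > N implies |(-7t - 1)/(5t + 7) + 7/5| < eps.
(-7t - 1)/(5t + 7) + 7/5 = (5(-7t - 1) − (-7)(5t + 7)) / (5(5t + 7)) = 44/(5(5t + 7)).
For t > 0 we have 5t + 7 > 5t, so |(-7t - 1)/(5t + 7) + 7/5| = 44/(5(5t + 7)) < 44/(5·5t) = (44/25)/t.
Thus |(-7t - 1)/(5t + 7) + 7/5| < eps whenever t > (44/25)/eps.
Take N = (44/25)/eps. If t > N then |(-7t - 1)/(5t + 7) + 7/5| < (44/25)/t < eps.

N = (44/25)/eps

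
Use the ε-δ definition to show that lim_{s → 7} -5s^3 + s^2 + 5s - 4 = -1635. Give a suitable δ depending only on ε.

δ = min(2, ε/944)

Fix ε > 0. We want δ > 0 such that 0 < |s − 7| < δ implies |(-5s^3 + s^2 + 5s - 4) + 1635| < ε.
(-5s^3 + s^2 + 5s - 4) + 1635 = -5s^3 + s^2 + 5s + 1631 = (s − 7)(-5s^2 - 34s - 233).
So |(-5s^3 + s^2 + 5s - 4) + 1635| = |s − 7|·|-5s^2 - 34s - 233|.
Assume first that |s − 7| < 2, so |s| < 9. Then |-5s^2 - 34s - 233| ≤ 5·9^2 + 34·9 + 233 = 944.
Hence |(-5s^3 + s^2 + 5s - 4) + 1635| ≤ 944|s − 7| < ε provided |s − 7| < ε/944.
Take δ = min(2, ε/944). Then 0 < |s − 7| < δ gives both |s − 7| < 2 and |s − 7| < ε/944, so |(-5s^3 + s^2 + 5s - 4) + 1635| < ε.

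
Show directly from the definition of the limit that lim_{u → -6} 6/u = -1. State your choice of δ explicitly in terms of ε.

Let ε > 0. We seek δ > 0 such that 0 < |u + 6| < δ implies |6/u + 1| < ε.
|6/u + 1| = 6·|-6 − u|/(6·|u|) = 6|u + 6|/(6|u|).
Restrict δ ≤ 3. Then |u + 6| < 3 gives |u| > 3, so 6|u| > 18.
Then |6/u + 1| < 6|u + 6|/18, which is < ε when |u + 6| < 3ε.
Take δ = min(3, 3ε). Then 0 < |u + 6| < δ gives both |u + 6| < 3 and |u + 6| < 3ε, so |6/u + 1| < ε.

δ = min(3, 3ε)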